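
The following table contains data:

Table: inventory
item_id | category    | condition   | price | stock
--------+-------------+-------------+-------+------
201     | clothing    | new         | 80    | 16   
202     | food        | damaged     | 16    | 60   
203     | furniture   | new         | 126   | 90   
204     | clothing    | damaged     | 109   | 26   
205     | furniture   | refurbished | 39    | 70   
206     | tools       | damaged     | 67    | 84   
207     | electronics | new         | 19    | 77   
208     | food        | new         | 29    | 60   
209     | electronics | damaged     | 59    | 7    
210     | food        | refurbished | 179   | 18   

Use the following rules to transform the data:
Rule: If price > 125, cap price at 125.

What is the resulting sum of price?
668

Step 1: 2 records have price > 125
Step 2: These records originally summed to 305
Step 3: After capping: 2 × 125 = 250
Step 4: Unaffected records sum: 418
Step 5: Final sum = 250 + 418 = 668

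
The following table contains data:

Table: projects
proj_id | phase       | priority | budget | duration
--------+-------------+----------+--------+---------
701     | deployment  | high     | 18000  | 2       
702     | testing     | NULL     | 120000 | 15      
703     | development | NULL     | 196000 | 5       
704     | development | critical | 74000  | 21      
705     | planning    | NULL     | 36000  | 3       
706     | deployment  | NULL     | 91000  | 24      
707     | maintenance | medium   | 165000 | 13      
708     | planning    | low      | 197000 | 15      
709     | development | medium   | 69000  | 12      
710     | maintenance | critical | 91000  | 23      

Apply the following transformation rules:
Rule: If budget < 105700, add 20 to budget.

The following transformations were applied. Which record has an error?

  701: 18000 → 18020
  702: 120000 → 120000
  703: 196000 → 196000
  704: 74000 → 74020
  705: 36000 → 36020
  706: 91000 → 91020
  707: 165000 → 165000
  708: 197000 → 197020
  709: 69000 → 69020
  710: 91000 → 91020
Record 708 has an error. The correct transformed value should be 197000, not 197020.

Step 1: Check each record against the rule
Step 2: Record 708 has budget = 197000
Step 3: Since 197000 >= 105700, the bonus should not have been applied
Step 4: Correct value = 197000, but claimed value = 197020
Conclusion: Record 708 has the error.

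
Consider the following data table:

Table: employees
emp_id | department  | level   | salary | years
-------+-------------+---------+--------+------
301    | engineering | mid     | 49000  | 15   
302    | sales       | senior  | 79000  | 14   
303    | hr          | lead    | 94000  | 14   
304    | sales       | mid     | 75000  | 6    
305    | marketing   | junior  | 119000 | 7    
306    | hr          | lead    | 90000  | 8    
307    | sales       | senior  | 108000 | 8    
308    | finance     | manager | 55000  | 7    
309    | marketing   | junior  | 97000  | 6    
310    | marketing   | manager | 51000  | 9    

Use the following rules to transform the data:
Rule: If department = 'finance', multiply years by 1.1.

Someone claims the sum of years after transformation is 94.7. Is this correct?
Yes, the result is correct.

Step 1: Calculate the correct sum after transformation
Step 2: Apply multiplier 1.1 to records where department = 'finance'
Step 3: Correct result = 94.7
Step 4: Claimed result = 94.7
Step 5: 94.7 = 94.7 ✓
Conclusion: The claimed result is correct.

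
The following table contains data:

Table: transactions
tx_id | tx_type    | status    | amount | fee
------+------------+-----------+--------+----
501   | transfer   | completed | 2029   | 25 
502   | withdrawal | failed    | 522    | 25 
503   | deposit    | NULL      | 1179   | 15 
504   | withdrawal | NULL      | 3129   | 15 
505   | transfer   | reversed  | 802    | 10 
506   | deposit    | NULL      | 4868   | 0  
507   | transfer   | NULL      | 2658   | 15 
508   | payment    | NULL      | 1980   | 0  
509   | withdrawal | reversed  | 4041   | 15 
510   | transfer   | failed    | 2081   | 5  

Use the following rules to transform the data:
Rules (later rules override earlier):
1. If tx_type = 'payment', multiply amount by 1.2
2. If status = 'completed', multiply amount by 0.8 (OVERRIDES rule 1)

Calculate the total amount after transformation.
23279.2

Step 1: Rule 2 takes priority for records with status = 'completed'
  - 1 records: 2029 × 0.8 = 1623.2
Step 2: Rule 1 applies to remaining records with tx_type = 'payment'
  - 1 records: 1980 × 1.2 = 2376.0
Step 3: Other records unchanged: 19280
Step 4: Final sum = 1623.2 + 2376.0 + 19280 = 23279.2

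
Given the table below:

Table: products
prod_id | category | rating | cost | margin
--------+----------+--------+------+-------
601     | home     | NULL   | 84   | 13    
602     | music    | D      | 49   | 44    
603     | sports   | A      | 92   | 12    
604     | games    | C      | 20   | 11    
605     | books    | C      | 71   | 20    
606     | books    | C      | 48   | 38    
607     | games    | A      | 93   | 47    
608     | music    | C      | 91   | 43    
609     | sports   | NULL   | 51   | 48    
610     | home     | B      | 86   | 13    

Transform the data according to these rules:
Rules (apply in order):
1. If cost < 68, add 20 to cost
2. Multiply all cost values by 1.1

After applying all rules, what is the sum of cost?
841.5

Step 1: Apply Rule 1 - Add 20 to records with cost < 68
  - 4 records affected: 168 + (4 × 20) = 248
  - Unaffected records: 517
  - Sum after Rule 1: 765
Step 2: Apply Rule 2 - Multiply all by 1.1
  - 765 × 1.1 = 841.5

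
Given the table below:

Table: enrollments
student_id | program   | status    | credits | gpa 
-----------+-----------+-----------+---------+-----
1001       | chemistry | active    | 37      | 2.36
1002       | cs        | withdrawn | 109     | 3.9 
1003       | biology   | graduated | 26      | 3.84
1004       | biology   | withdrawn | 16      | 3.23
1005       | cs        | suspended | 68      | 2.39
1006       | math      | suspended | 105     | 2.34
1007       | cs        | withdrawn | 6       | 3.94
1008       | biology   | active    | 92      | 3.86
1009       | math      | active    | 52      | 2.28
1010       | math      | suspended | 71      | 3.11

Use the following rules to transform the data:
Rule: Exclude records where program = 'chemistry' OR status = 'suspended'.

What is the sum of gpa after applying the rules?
21.05

Step 1: Find records where program = 'chemistry' OR status = 'suspended'
Step 2: 4 records match, summing to 10.2
Step 3: Original sum: 31.25
Step 4: Remaining sum = 31.25 - 10.2 = 21.05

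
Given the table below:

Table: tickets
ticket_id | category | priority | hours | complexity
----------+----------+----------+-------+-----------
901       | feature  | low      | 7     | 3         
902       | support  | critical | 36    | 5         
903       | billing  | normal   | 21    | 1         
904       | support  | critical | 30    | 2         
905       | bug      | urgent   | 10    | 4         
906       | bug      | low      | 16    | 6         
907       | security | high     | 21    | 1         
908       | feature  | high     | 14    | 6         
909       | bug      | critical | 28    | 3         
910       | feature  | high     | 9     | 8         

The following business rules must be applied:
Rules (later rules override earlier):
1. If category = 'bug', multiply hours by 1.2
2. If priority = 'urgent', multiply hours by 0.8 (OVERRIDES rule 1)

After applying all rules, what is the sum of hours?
198.8

Step 1: Rule 2 takes priority for records with priority = 'urgent'
  - 1 records: 10 × 0.8 = 8.0
Step 2: Rule 1 applies to remaining records with category = 'bug'
  - 2 records: 44 × 1.2 = 52.8
Step 3: Other records unchanged: 138
Step 4: Final sum = 8.0 + 52.8 + 138 = 198.8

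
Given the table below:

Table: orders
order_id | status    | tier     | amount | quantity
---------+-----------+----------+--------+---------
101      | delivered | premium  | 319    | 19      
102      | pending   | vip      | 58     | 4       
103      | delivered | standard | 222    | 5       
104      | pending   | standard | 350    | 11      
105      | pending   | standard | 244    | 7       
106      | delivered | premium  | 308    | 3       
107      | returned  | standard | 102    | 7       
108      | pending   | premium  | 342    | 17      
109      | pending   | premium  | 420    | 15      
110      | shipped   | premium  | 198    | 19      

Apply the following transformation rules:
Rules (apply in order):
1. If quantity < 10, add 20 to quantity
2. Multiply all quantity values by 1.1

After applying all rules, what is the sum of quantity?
227.7

Step 1: Apply Rule 1 - Add 20 to records with quantity < 10
  - 5 records affected: 26 + (5 × 20) = 126
  - Unaffected records: 81
  - Sum after Rule 1: 207
Step 2: Apply Rule 2 - Multiply all by 1.1
  - 207 × 1.1 = 227.7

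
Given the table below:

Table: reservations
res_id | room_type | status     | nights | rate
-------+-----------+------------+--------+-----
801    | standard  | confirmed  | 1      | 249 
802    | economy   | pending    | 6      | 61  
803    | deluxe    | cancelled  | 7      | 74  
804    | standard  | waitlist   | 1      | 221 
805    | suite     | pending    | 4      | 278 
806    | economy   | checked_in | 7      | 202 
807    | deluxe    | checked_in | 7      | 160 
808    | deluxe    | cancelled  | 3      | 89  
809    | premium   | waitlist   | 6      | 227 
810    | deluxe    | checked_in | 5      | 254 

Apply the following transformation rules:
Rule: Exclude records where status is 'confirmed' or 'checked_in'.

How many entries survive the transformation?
6

Step 1: Count records to exclude
  - 1 (confirmed) + 3 (checked_in) = 4 records
Step 2: Total records: 10
Step 3: Remaining = 10 - 4 = 6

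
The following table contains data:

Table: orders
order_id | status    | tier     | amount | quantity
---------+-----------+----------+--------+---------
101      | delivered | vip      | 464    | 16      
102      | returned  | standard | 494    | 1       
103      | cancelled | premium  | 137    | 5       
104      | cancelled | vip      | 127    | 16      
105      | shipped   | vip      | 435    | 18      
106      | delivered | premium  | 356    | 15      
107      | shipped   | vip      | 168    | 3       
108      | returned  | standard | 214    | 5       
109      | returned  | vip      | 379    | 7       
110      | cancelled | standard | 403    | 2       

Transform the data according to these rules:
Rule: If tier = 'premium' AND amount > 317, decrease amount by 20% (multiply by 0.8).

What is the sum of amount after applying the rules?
3105.8

Step 1: Find records where tier = 'premium' AND amount > 317
Step 2: 1 records match, summing to 356
Step 3: After multiplier: 356 × 0.8 = 284.8
Step 4: Unaffected records sum: 2821
Step 5: Final sum = 284.8 + 2821 = 3105.8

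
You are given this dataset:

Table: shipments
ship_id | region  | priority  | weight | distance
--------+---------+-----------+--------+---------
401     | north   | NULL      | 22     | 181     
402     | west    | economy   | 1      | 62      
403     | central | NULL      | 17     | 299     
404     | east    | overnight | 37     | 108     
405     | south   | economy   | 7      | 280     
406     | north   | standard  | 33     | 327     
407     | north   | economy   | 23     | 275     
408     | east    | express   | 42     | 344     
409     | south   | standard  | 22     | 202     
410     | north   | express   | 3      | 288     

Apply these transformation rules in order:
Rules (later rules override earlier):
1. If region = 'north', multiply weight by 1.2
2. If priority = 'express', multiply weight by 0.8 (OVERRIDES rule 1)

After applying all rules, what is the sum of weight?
213.6

Step 1: Rule 2 takes priority for records with priority = 'express'
  - 2 records: 45 × 0.8 = 36.0
Step 2: Rule 1 applies to remaining records with region = 'north'
  - 3 records: 78 × 1.2 = 93.6
Step 3: Other records unchanged: 84
Step 4: Final sum = 36.0 + 93.6 + 84 = 213.6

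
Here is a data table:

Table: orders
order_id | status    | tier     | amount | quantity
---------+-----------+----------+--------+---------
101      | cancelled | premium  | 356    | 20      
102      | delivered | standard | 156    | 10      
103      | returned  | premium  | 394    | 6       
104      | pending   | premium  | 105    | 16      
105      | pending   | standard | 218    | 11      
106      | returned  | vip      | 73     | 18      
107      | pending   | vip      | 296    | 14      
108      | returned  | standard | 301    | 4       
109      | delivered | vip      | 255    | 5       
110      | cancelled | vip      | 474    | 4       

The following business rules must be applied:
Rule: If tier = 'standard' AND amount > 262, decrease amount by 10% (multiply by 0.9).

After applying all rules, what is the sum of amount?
2597.9

Step 1: Find records where tier = 'standard' AND amount > 262
Step 2: 1 records match, summing to 301
Step 3: After multiplier: 301 × 0.9 = 270.9
Step 4: Unaffected records sum: 2327
Step 5: Final sum = 270.9 + 2327 = 2597.9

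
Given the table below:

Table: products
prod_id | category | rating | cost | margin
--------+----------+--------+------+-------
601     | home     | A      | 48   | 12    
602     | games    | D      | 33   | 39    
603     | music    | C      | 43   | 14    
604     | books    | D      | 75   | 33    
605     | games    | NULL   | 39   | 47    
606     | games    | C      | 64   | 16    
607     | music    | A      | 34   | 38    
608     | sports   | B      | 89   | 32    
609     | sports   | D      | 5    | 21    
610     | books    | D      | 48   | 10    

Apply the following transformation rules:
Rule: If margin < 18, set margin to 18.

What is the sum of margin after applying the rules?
282

Step 1: 4 records have margin < 18
Step 2: These records originally summed to 52
Step 3: After setting to minimum: 4 × 18 = 72
Step 4: Unaffected records sum: 210
Step 5: Final sum = 72 + 210 = 282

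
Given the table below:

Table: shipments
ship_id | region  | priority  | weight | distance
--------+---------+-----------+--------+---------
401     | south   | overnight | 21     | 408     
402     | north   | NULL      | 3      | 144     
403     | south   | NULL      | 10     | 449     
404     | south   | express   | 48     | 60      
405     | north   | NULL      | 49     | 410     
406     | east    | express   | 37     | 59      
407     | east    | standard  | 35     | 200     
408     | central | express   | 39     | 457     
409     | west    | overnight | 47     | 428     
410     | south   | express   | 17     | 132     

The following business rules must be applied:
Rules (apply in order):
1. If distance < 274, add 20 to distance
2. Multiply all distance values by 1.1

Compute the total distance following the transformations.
3131.7

Step 1: Apply Rule 1 - Add 20 to records with distance < 274
  - 5 records affected: 595 + (5 × 20) = 695
  - Unaffected records: 2152
  - Sum after Rule 1: 2847
Step 2: Apply Rule 2 - Multiply all by 1.1
  - 2847 × 1.1 = 3131.7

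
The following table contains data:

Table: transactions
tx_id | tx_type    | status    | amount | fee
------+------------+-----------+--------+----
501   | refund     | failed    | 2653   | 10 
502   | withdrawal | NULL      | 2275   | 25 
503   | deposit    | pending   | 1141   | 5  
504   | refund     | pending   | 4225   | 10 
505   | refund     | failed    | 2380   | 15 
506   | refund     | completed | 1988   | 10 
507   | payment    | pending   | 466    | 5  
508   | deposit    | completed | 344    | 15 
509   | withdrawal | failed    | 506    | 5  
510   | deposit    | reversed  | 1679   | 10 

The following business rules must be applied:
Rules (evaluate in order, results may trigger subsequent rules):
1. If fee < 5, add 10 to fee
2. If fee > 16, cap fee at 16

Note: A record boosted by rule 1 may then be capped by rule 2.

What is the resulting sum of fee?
101

Step 1: Apply rule 1 to records with fee < 5
  - 0 records get bonus of 10
  - Of these, 0 records then exceed 16 and get capped
Step 2: Apply rule 2 to records with fee > 16
  - 1 records (original) are capped
Step 3: Calculate final sum = 101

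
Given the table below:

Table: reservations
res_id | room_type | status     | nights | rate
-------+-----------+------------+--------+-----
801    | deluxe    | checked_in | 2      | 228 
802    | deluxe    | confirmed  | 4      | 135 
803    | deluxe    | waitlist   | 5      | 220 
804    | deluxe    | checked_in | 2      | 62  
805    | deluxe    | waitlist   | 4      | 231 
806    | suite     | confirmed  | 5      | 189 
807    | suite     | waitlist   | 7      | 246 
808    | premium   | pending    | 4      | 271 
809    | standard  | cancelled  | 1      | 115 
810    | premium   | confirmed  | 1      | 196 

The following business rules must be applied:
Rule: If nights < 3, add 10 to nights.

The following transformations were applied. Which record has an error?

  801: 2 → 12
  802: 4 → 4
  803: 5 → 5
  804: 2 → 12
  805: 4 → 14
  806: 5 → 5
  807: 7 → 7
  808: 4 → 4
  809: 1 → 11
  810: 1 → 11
Record 805 has an error. The correct transformed value should be 4, not 14.

Step 1: Check each record against the rule
Step 2: Record 805 has nights = 4
Step 3: Since 4 >= 3, the bonus should not have been applied
Step 4: Correct value = 4, but claimed value = 14
Conclusion: Record 805 has the error.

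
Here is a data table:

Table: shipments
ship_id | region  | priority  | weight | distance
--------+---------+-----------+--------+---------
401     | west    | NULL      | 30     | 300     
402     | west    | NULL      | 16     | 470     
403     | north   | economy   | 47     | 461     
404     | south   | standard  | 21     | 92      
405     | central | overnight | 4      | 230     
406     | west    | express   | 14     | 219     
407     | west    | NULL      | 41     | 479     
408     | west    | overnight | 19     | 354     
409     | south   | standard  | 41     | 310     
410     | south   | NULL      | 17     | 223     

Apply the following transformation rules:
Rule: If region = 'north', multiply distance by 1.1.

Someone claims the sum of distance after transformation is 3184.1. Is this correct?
Yes, the result is correct.

Step 1: Calculate the correct sum after transformation
Step 2: Apply multiplier 1.1 to records where region = 'north'
Step 3: Correct result = 3184.1
Step 4: Claimed result = 3184.1
Step 5: 3184.1 = 3184.1 ✓
Conclusion: The claimed result is correct.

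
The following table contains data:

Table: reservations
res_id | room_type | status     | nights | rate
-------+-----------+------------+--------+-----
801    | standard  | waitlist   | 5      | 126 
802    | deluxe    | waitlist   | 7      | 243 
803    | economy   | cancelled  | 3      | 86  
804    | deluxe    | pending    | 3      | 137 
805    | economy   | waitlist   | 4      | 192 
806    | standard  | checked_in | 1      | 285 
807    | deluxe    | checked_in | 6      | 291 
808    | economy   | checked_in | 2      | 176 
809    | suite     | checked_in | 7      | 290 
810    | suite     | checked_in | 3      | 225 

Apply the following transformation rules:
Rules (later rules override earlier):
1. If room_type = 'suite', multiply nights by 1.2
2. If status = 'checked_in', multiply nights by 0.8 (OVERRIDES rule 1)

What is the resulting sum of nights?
37.2

Step 1: Rule 2 takes priority for records with status = 'checked_in'
  - 5 records: 19 × 0.8 = 15.2
Step 2: Rule 1 applies to remaining records with room_type = 'suite'
  - 0 records: 0 × 1.2 = 0.0
Step 3: Other records unchanged: 22
Step 4: Final sum = 15.2 + 0.0 + 22 = 37.2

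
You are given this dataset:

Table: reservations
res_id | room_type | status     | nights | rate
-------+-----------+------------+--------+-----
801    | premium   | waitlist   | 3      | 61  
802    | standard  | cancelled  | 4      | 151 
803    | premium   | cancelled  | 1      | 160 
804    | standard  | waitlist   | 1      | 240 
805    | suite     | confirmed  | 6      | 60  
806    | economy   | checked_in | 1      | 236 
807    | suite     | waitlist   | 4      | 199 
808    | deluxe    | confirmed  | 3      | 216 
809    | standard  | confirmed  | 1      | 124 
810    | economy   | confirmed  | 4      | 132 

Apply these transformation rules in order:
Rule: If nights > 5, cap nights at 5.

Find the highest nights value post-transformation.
5

Step 1: Original maximum nights = 6
Step 2: Apply cap at 5
Step 3: 1 records had nights > 5 and were capped
Step 4: Maximum after transformation = 5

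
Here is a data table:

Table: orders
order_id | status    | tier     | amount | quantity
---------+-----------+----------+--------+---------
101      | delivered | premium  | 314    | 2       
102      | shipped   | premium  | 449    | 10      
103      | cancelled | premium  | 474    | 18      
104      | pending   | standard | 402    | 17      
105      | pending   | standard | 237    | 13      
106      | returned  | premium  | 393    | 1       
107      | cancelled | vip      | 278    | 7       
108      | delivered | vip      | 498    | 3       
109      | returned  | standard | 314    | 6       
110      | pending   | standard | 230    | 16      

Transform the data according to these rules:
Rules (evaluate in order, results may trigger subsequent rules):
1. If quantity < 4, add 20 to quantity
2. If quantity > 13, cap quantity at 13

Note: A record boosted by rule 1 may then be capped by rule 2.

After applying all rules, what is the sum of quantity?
114

Step 1: Apply rule 1 to records with quantity < 4
  - 3 records get bonus of 20
  - Of these, 3 records then exceed 13 and get capped
Step 2: Apply rule 2 to records with quantity > 13
  - 3 records (original) are capped
Step 3: Calculate final sum = 114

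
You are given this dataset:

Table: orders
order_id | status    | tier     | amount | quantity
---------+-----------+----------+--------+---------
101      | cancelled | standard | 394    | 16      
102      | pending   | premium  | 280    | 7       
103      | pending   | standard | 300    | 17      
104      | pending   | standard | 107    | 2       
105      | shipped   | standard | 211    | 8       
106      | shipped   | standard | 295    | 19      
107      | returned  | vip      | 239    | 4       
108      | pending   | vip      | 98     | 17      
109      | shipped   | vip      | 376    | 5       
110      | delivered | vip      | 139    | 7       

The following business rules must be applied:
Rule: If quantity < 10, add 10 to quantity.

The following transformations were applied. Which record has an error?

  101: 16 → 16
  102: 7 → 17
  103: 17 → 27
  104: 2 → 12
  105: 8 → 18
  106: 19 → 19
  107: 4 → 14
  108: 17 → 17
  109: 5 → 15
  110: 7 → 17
Record 103 has an error. The correct transformed value should be 17, not 27.

Step 1: Check each record against the rule
Step 2: Record 103 has quantity = 17
Step 3: Since 17 >= 10, the bonus should not have been applied
Step 4: Correct value = 17, but claimed value = 27
Conclusion: Record 103 has the error.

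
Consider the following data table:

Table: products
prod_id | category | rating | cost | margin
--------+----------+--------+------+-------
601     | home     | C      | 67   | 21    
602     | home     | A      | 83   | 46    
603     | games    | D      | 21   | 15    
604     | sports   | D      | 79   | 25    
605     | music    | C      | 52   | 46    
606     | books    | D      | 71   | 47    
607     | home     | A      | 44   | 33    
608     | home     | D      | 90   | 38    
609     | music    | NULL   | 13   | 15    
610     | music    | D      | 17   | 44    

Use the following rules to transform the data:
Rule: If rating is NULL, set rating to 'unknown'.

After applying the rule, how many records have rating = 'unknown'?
1

Step 1: Count records where rating IS NULL
Step 2: Found 1 records with NULL rating
Step 3: These records will have rating set to 'unknown'
Step 4: Records already having rating = 'unknown': 0
Step 5: Answer: 1 + 0 = 1 records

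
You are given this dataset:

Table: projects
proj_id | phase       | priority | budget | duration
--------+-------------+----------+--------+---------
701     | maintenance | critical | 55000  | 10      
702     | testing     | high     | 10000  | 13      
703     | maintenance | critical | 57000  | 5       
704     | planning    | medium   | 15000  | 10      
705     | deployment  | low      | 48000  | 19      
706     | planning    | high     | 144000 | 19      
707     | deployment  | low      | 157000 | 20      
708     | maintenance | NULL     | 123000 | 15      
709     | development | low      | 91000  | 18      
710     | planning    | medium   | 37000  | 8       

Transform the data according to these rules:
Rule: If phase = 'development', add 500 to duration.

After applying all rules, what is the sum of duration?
637

Step 1: Count records where phase = 'development': 1
Step 2: Total bonus added: 1 × 500 = 500
Step 3: Original sum of duration: 137
Step 4: Final sum = 137 + 500 = 637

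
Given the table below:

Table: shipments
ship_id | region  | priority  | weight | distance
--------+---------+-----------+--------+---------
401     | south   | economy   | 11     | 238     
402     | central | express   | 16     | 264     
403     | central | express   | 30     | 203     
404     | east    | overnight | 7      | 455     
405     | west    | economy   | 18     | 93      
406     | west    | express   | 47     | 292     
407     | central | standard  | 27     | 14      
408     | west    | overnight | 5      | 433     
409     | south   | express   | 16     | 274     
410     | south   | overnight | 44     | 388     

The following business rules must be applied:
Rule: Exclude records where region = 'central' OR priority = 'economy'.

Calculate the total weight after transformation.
119

Step 1: Find records where region = 'central' OR priority = 'economy'
Step 2: 5 records match, summing to 102
Step 3: Original sum: 221
Step 4: Remaining sum = 221 - 102 = 119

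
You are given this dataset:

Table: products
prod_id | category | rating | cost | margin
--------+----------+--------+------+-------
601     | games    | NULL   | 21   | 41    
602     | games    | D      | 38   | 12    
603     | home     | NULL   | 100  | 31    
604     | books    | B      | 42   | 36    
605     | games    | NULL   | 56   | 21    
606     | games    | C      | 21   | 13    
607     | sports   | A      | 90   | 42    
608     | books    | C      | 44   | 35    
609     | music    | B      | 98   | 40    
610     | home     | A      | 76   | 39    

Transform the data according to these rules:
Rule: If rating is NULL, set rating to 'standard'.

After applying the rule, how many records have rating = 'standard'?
3

Step 1: Count records where rating IS NULL
Step 2: Found 3 records with NULL rating
Step 3: These records will have rating set to 'standard'
Step 4: Records already having rating = 'standard': 0
Step 5: Answer: 3 + 0 = 3 records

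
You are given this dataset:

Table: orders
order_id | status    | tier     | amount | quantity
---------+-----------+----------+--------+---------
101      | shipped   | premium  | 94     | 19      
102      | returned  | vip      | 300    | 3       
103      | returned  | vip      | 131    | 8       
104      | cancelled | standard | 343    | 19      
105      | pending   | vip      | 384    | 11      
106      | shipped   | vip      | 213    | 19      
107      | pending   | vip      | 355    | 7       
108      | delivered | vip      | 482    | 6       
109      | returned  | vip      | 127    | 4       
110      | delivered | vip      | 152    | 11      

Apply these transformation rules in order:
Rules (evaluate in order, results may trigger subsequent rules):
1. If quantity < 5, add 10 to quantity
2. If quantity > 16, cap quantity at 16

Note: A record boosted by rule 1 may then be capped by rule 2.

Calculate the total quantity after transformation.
118

Step 1: Apply rule 1 to records with quantity < 5
  - 2 records get bonus of 10
  - Of these, 0 records then exceed 16 and get capped
Step 2: Apply rule 2 to records with quantity > 16
  - 3 records (original) are capped
Step 3: Calculate final sum = 118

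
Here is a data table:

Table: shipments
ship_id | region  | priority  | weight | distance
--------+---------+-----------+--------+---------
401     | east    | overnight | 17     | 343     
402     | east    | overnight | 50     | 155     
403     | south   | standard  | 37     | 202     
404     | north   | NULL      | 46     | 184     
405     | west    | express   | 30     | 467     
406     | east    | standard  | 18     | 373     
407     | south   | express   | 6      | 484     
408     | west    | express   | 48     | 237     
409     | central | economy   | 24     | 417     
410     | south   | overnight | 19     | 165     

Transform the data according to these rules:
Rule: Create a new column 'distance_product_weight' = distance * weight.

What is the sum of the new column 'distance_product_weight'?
77666

Step 1: For each record, compute distance * weight
Example calculations:
  343 * 17 = 5831
  155 * 50 = 7750
  202 * 37 = 7474
  ...
Step 2: Sum all derived values
Step 3: Total = 77666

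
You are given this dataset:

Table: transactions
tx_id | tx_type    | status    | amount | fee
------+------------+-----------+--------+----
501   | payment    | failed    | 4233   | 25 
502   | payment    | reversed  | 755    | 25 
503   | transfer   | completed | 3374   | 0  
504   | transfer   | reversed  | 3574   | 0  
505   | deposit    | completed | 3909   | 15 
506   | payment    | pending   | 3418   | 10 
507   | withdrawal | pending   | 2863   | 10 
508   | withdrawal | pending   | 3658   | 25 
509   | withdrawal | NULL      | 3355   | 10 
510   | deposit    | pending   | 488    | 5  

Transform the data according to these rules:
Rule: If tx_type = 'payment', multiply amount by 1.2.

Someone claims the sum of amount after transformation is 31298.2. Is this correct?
No, the correct result is 31308.2.

Step 1: Calculate the correct sum after transformation
Step 2: Apply multiplier 1.2 to records where tx_type = 'payment'
Step 3: Correct result = 31308.2
Step 4: Claimed result = 31298.2
Step 5: 31308.2 ≠ 31298.2
Conclusion: The claimed result is incorrect. The correct answer is 31308.2.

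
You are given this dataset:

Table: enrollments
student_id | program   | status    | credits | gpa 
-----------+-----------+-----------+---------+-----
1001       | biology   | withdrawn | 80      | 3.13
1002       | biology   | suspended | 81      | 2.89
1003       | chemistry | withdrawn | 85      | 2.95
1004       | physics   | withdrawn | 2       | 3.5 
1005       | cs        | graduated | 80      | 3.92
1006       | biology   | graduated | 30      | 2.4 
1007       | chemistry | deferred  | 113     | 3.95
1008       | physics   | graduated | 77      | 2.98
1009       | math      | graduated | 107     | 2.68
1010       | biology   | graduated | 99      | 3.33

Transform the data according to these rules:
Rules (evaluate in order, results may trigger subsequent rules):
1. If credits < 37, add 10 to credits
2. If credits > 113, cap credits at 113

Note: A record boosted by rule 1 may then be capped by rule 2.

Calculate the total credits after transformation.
774

Step 1: Apply rule 1 to records with credits < 37
  - 2 records get bonus of 10
  - Of these, 0 records then exceed 113 and get capped
Step 2: Apply rule 2 to records with credits > 113
  - 0 records (original) are capped
Step 3: Calculate final sum = 774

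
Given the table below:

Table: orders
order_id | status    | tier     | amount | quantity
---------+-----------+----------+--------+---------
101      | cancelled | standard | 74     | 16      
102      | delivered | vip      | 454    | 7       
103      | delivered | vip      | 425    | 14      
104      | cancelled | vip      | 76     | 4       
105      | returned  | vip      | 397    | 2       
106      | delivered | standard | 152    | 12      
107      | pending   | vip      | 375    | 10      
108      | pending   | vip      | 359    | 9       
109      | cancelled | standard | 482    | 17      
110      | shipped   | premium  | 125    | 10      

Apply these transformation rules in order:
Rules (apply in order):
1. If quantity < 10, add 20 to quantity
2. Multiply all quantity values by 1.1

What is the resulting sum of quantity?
199.1

Step 1: Apply Rule 1 - Add 20 to records with quantity < 10
  - 4 records affected: 22 + (4 × 20) = 102
  - Unaffected records: 79
  - Sum after Rule 1: 181
Step 2: Apply Rule 2 - Multiply all by 1.1
  - 181 × 1.1 = 199.1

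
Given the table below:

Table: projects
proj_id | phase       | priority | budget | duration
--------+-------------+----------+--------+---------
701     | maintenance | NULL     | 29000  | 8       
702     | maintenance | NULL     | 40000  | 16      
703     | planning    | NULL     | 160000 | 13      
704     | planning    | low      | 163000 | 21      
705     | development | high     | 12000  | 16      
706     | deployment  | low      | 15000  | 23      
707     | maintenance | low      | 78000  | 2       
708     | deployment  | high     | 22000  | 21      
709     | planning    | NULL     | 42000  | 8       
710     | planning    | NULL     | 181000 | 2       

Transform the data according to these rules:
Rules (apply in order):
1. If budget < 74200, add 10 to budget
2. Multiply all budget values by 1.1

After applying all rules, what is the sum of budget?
816266.0

Step 1: Apply Rule 1 - Add 10 to records with budget < 74200
  - 6 records affected: 160000 + (6 × 10) = 160060
  - Unaffected records: 582000
  - Sum after Rule 1: 742060
Step 2: Apply Rule 2 - Multiply all by 1.1
  - 742060 × 1.1 = 816266.0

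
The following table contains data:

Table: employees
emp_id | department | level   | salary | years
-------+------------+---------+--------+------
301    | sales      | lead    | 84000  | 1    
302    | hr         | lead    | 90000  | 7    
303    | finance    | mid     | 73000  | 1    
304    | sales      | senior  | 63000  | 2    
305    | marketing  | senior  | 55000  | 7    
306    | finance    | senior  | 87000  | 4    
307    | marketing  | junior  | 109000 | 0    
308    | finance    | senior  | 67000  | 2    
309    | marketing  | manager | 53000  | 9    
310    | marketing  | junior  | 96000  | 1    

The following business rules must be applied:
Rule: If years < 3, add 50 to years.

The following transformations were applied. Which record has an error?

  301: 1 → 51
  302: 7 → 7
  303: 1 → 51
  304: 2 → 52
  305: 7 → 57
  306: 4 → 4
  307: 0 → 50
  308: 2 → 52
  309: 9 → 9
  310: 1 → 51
Record 305 has an error. The correct transformed value should be 7, not 57.

Step 1: Check each record against the rule
Step 2: Record 305 has years = 7
Step 3: Since 7 >= 3, the bonus should not have been applied
Step 4: Correct value = 7, but claimed value = 57
Conclusion: Record 305 has the error.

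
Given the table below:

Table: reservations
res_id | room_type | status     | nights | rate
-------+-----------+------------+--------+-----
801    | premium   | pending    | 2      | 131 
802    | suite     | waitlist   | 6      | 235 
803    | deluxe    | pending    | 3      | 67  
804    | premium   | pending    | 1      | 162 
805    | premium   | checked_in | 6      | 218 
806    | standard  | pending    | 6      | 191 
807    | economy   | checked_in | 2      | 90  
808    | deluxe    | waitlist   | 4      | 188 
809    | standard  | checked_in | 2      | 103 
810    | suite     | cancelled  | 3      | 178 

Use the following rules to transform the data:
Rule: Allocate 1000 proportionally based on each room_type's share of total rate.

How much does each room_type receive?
deluxe: 163.15, economy: 57.58, premium: 326.94, standard: 188.1, suite: 264.24

Step 1: Calculate total rate = 1563
Step 2: Calculate each room_type's proportion:
  deluxe: 255/1563 = 16.31% → 163.15
  economy: 90/1563 = 5.76% → 57.58
  premium: 511/1563 = 32.69% → 326.94
  standard: 294/1563 = 18.81% → 188.1
  suite: 413/1563 = 26.42% → 264.24
Step 3: Verify: sum of allocations ≈ 1000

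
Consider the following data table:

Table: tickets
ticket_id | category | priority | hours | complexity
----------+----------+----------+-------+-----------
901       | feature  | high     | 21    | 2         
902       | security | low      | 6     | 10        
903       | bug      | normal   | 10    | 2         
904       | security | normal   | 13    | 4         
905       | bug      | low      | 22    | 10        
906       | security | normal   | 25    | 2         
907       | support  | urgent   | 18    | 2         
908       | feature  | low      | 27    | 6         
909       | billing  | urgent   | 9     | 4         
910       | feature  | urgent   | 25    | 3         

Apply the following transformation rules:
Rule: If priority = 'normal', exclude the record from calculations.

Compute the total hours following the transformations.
128

Step 1: Identify records where priority = 'normal'
Step 2: The excluded records sum to 48
Step 3: Original total hours = 176
Step 4: Remaining total = 176 - 48 = 128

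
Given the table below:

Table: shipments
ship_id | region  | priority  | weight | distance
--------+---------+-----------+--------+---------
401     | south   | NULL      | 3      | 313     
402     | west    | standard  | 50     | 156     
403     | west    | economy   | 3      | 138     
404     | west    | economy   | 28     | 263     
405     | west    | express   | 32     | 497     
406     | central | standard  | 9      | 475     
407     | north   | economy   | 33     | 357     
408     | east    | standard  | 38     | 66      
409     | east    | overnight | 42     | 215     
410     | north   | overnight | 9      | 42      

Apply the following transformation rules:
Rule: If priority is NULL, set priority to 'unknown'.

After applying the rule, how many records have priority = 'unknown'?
1

Step 1: Count records where priority IS NULL
Step 2: Found 1 records with NULL priority
Step 3: These records will have priority set to 'unknown'
Step 4: Records already having priority = 'unknown': 0
Step 5: Answer: 1 + 0 = 1 records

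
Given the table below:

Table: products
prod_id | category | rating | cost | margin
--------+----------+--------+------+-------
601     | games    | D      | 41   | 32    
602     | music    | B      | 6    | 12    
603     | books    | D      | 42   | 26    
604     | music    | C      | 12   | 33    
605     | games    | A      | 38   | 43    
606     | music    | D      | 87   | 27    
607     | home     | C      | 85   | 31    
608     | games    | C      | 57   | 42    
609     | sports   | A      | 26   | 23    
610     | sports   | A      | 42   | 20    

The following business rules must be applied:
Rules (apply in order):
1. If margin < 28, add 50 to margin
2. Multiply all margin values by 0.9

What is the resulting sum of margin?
485.1

Step 1: Apply Rule 1 - Add 50 to records with margin < 28
  - 5 records affected: 108 + (5 × 50) = 358
  - Unaffected records: 181
  - Sum after Rule 1: 539
Step 2: Apply Rule 2 - Multiply all by 0.9
  - 539 × 0.9 = 485.1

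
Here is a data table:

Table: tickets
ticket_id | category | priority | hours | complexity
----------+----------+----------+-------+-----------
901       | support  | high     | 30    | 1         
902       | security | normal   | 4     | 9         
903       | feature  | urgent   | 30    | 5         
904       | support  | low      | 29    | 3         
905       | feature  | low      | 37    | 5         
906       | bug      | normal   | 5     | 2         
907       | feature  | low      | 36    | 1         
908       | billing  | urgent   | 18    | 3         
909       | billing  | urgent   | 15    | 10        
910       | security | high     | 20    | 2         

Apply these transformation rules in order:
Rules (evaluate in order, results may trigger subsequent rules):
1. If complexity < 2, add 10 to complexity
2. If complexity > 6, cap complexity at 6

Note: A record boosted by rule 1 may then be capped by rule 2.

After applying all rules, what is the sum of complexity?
44

Step 1: Apply rule 1 to records with complexity < 2
  - 2 records get bonus of 10
  - Of these, 2 records then exceed 6 and get capped
Step 2: Apply rule 2 to records with complexity > 6
  - 2 records (original) are capped
Step 3: Calculate final sum = 44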